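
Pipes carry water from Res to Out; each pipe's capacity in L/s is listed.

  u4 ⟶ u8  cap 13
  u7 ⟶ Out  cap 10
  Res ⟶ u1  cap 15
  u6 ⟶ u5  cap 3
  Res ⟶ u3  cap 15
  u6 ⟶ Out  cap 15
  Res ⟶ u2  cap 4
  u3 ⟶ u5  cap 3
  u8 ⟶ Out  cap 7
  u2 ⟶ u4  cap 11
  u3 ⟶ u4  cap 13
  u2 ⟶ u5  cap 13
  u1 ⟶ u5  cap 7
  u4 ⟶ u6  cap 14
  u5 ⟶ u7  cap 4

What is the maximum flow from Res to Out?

21

Augment Res→u1→u5→u7→Out: bottleneck 4, flow now 4.
Augment Res→u2→u4→u6→Out: bottleneck 4, flow now 8.
Augment Res→u3→u4→u6→Out: bottleneck 10, flow now 18.
Augment Res→u3→u4→u8→Out: bottleneck 3, flow now 21.
No augmenting path remains; maximum flow = 21.
In the residual graph, reachable from Res: {Res, u1, u3, u5}.
Min-cut edges: Res→u2 (4), u3→u4 (13), u5→u7 (4); capacity 4 + 13 + 4 = 21.
This cut is saturated, so no flow can exceed 21.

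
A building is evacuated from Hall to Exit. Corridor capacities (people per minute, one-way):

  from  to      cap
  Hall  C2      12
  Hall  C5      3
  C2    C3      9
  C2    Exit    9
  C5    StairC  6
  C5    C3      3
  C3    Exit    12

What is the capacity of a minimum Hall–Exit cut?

15

Augment Hall→C2→Exit: bottleneck 9, flow now 9.
Augment Hall→C2→C3→Exit: bottleneck 3, flow now 12.
Augment Hall→C5→C3→Exit: bottleneck 3, flow now 15.
No augmenting path remains; maximum flow = 15.
By max-flow min-cut, the minimum cut capacity equals the max flow.
In the residual graph, reachable from Hall: {Hall}.
Min-cut edges: Hall→C2 (12), Hall→C5 (3); capacity 12 + 3 = 15.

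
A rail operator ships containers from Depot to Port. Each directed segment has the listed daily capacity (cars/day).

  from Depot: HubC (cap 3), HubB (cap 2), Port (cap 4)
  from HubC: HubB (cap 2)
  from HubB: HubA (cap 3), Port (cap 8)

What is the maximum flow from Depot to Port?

8

Augment Depot→Port: bottleneck 4, flow now 4.
Augment Depot→HubB→Port: bottleneck 2, flow now 6.
Augment Depot→HubC→HubB→Port: bottleneck 2, flow now 8.
No augmenting path remains; maximum flow = 8.
In the residual graph, reachable from Depot: {Depot, HubC}.
Min-cut edges: Depot→HubB (2), Depot→Port (4), HubC→HubB (2); capacity 2 + 4 + 2 = 8.
This cut is saturated, so no flow can exceed 8.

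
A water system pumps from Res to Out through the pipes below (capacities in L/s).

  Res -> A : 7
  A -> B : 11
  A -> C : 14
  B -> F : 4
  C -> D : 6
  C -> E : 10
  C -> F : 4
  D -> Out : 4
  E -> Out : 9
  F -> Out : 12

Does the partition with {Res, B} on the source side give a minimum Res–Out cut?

No — its capacity is 11, but the minimum cut has capacity 7.

Given cut capacity: 7 + 4 = 11.
Augment Res→A→B→F→Out: bottleneck 4, flow now 4.
Augment Res→A→C→D→Out: bottleneck 3, flow now 7.
No augmenting path remains; maximum flow = 7.
In the residual graph, reachable from Res: {Res}.
Min-cut edges: Res→A (7); capacity 7 = 7.
Cut capacity 11 exceeds the max flow 7, so it is not minimum.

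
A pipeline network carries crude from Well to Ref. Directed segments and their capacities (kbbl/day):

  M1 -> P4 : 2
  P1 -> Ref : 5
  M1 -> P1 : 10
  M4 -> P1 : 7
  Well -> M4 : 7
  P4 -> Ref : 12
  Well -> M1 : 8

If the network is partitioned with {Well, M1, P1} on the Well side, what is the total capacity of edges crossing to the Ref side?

Edges leaving {Well, M1, P1}: Well→M4 (7), M1→P4 (2), P1→Ref (5).
Cut capacity = 7 + 2 + 5 = 14.

14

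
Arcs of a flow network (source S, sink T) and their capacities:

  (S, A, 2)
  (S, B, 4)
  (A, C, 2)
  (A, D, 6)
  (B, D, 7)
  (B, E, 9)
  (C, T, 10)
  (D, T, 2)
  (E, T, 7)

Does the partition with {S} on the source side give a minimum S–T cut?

Yes — it is a minimum cut (capacity 6).

Given cut capacity: 2 + 4 = 6.
Augment S→A→C→T: bottleneck 2, flow now 2.
Augment S→B→D→T: bottleneck 2, flow now 4.
Augment S→B→E→T: bottleneck 2, flow now 6.
No augmenting path remains; maximum flow = 6.
Cut capacity 6 equals the max flow, so it is a minimum cut.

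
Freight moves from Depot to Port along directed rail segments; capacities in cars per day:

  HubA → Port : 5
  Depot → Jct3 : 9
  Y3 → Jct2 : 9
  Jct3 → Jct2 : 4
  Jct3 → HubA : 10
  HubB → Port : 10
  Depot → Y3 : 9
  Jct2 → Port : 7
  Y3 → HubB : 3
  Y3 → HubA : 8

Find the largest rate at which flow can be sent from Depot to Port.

Augment Depot→Jct3→HubA→Port: bottleneck 5, flow now 5.
Augment Depot→Jct3→Jct2→Port: bottleneck 4, flow now 9.
Augment Depot→Y3→HubB→Port: bottleneck 3, flow now 12.
Augment Depot→Y3→Jct2→Port: bottleneck 3, flow now 15.
No augmenting path remains; maximum flow = 15.
In the residual graph, reachable from Depot: {Depot, Jct3, Y3, HubA, Jct2}.
Min-cut edges: Y3→HubB (3), HubA→Port (5), Jct2→Port (7); capacity 3 + 5 + 7 = 15.
This cut is saturated, so no flow can exceed 15.

15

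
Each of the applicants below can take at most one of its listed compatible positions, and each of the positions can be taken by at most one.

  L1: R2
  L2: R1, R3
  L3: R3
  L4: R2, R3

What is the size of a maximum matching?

3

Unit-capacity flow: source→left, listed edges, right→sink; max matching = max flow.
Augmenting path L1→R2 (+1); matched 1.
Augmenting path L2→R1 (+1); matched 2.
Augmenting path L3→R3 (+1); matched 3.
No augmenting path remains; maximum matching = 3.
König certificate: {L2, R2, R3} is a vertex cover of size 3 (every listed pair touches it), so no matching can be larger.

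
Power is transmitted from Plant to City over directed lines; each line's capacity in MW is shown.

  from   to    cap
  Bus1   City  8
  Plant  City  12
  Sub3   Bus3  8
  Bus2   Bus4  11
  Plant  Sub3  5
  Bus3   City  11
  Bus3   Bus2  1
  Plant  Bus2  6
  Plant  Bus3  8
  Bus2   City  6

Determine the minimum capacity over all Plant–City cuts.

Augment Plant→City: bottleneck 12, flow now 12.
Augment Plant→Bus2→City: bottleneck 6, flow now 18.
Augment Plant→Bus3→City: bottleneck 8, flow now 26.
Augment Plant→Sub3→Bus3→City: bottleneck 3, flow now 29.
No augmenting path remains; maximum flow = 29.
By max-flow min-cut, the minimum cut capacity equals the max flow.
In the residual graph, reachable from Plant: {Plant, Bus2, Sub3, Bus4, Bus3}.
Min-cut edges: Plant→City (12), Bus2→City (6), Bus3→City (11); capacity 12 + 6 + 11 = 29.

29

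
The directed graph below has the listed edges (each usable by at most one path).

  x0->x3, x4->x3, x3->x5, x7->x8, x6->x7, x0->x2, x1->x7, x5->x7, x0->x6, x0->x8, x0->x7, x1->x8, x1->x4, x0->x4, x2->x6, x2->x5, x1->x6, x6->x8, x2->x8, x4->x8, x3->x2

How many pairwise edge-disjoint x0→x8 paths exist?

5

Assign every edge capacity 1; by Menger, the answer equals the max flow.
Path x0→x8 (+1); total 1.
Path x0→x2→x8 (+1); total 2.
Path x0→x4→x8 (+1); total 3.
Path x0→x6→x8 (+1); total 4.
Path x0→x7→x8 (+1); total 5.
No residual x0→x8 path; max flow = 5.
Certifying cut of size 5: {x0→x4, x0→x8, x2→x8, x6→x8, x7→x8}.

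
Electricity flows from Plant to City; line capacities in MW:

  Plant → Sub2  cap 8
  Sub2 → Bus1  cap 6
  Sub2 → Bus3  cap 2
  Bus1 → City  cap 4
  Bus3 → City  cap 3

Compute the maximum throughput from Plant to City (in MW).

6

Augment Plant→Sub2→Bus1→City: bottleneck 4, flow now 4.
Augment Plant→Sub2→Bus3→City: bottleneck 2, flow now 6.
No augmenting path remains; maximum flow = 6.
In the residual graph, reachable from Plant: {Plant, Sub2, Bus1}.
Min-cut edges: Sub2→Bus3 (2), Bus1→City (4); capacity 2 + 4 = 6.
This cut is saturated, so no flow can exceed 6.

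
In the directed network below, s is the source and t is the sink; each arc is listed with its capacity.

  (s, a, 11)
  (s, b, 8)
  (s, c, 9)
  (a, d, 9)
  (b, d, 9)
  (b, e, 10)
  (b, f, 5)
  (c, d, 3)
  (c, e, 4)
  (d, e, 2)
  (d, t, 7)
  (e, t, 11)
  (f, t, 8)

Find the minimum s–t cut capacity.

21

Augment s→a→d→t: bottleneck 7, flow now 7.
Augment s→b→e→t: bottleneck 8, flow now 15.
Augment s→c→e→t: bottleneck 3, flow now 18.
Augment s→c→e→b→f→t: bottleneck 1, flow now 19. (uses reverse residual edge)
Augment s→a→d→e→b→f→t: bottleneck 2, flow now 21. (uses reverse residual edge)
No augmenting path remains; maximum flow = 21.
By max-flow min-cut, the minimum cut capacity equals the max flow.
In the residual graph, reachable from s: {s, a, c, d}.
Min-cut edges: s→b (8), c→e (4), d→e (2), d→t (7); capacity 8 + 4 + 2 + 7 = 21.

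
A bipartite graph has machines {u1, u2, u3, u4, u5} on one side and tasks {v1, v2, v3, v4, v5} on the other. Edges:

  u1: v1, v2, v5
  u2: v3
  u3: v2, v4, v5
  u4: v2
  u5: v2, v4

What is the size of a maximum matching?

5

Unit-capacity flow: source→left, listed edges, right→sink; max matching = max flow.
Augmenting path u1→v1 (+1); matched 1.
Augmenting path u2→v3 (+1); matched 2.
Augmenting path u3→v2 (+1); matched 3.
Augmenting path u5→v4 (+1); matched 4.
Augmenting path u4→v2→u3→v5 (+1); matched 5.
No augmenting path remains; maximum matching = 5.
König certificate: {u1, u2, u3, u4, u5} is a vertex cover of size 5 (every listed pair touches it), so no matching can be larger.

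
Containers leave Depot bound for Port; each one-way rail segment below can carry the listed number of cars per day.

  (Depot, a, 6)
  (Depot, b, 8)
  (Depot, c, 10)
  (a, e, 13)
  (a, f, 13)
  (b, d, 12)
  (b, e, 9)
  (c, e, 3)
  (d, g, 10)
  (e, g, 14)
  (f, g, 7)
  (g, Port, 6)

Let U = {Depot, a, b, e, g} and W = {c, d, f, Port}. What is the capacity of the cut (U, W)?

41

Edges leaving {Depot, a, b, e, g}: Depot→c (10), a→f (13), b→d (12), g→Port (6).
Cut capacity = 10 + 13 + 12 + 6 = 41.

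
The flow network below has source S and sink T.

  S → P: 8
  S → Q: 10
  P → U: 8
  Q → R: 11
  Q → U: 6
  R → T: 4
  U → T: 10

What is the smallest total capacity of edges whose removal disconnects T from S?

14

Augment S→P→U→T: bottleneck 8, flow now 8.
Augment S→Q→R→T: bottleneck 4, flow now 12.
Augment S→Q→U→T: bottleneck 2, flow now 14.
No augmenting path remains; maximum flow = 14.
By max-flow min-cut, the minimum cut capacity equals the max flow.
In the residual graph, reachable from S: {S, P, Q, R, U}.
Min-cut edges: R→T (4), U→T (10); capacity 4 + 10 = 14.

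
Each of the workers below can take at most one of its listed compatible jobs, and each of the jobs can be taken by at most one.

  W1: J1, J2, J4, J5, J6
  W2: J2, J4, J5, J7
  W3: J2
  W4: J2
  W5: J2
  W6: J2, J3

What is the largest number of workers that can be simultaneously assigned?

4

Unit-capacity flow: source→left, listed edges, right→sink; max matching = max flow.
Augmenting path W1→J1 (+1); matched 1.
Augmenting path W2→J2 (+1); matched 2.
Augmenting path W6→J3 (+1); matched 3.
Augmenting path W3→J2→W2→J4 (+1); matched 4.
No augmenting path remains; maximum matching = 4.
König certificate: {W1, W2, W6, J2} is a vertex cover of size 4 (every listed pair touches it), so no matching can be larger.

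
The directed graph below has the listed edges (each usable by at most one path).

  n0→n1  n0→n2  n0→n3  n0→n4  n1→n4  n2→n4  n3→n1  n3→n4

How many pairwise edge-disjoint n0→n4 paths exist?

Assign every edge capacity 1; by Menger, the answer equals the max flow.
Path n0→n4 (+1); total 1.
Path n0→n1→n4 (+1); total 2.
Path n0→n2→n4 (+1); total 3.
Path n0→n3→n4 (+1); total 4.
No residual n0→n4 path; max flow = 4.
Certifying cut of size 4: {n0→n1, n0→n2, n0→n3, n0→n4}.

4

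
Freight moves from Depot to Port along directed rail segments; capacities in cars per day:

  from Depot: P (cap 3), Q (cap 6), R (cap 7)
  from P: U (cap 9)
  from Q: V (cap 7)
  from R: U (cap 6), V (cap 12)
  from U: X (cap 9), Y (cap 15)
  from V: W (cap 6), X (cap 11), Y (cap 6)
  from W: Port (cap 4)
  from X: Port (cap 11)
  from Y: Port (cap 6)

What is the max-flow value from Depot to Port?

16

Augment Depot→P→U→X→Port: bottleneck 3, flow now 3.
Augment Depot→Q→V→W→Port: bottleneck 4, flow now 7.
Augment Depot→Q→V→X→Port: bottleneck 2, flow now 9.
Augment Depot→R→U→X→Port: bottleneck 6, flow now 15.
Augment Depot→R→V→Y→Port: bottleneck 1, flow now 16.
No augmenting path remains; maximum flow = 16.
In the residual graph, reachable from Depot: {Depot}.
Min-cut edges: Depot→P (3), Depot→Q (6), Depot→R (7); capacity 3 + 6 + 7 = 16.
This cut is saturated, so no flow can exceed 16.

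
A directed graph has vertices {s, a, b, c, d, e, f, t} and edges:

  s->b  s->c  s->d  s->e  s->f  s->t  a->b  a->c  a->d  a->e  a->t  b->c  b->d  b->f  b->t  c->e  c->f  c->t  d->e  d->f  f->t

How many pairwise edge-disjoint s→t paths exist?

Assign every edge capacity 1; by Menger, the answer equals the max flow.
Path s→t (+1); total 1.
Path s→b→t (+1); total 2.
Path s→c→t (+1); total 3.
Path s→f→t (+1); total 4.
No residual s→t path; max flow = 4.
Certifying cut of size 4: {f→t, s→b, s→c, s→t}.

4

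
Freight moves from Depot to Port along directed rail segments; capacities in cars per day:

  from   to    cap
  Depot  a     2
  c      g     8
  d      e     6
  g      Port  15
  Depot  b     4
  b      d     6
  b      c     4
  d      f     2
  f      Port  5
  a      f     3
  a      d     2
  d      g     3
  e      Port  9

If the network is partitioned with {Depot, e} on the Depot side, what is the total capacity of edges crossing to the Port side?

15

Edges leaving {Depot, e}: Depot→a (2), Depot→b (4), e→Port (9).
Cut capacity = 2 + 4 + 9 = 15.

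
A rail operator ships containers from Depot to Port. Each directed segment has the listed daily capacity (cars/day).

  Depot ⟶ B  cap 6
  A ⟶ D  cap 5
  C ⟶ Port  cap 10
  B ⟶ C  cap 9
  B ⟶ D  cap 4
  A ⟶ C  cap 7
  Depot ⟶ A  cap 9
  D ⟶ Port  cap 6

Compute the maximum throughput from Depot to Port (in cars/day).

15

Augment Depot→A→C→Port: bottleneck 7, flow now 7.
Augment Depot→A→D→Port: bottleneck 2, flow now 9.
Augment Depot→B→C→Port: bottleneck 3, flow now 12.
Augment Depot→B→D→Port: bottleneck 3, flow now 15.
No augmenting path remains; maximum flow = 15.
In the residual graph, reachable from Depot: {Depot}.
Min-cut edges: Depot→A (9), Depot→B (6); capacity 9 + 6 = 15.
This cut is saturated, so no flow can exceed 15.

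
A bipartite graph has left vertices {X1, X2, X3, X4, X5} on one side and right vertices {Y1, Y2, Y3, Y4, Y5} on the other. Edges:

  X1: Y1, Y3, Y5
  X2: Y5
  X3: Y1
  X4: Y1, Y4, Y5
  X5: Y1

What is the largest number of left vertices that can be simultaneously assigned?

4

Unit-capacity flow: source→left, listed edges, right→sink; max matching = max flow.
Augmenting path X1→Y1 (+1); matched 1.
Augmenting path X2→Y5 (+1); matched 2.
Augmenting path X4→Y4 (+1); matched 3.
Augmenting path X3→Y1→X1→Y3 (+1); matched 4.
No augmenting path remains; maximum matching = 4.
König certificate: {X1, X2, X4, Y1} is a vertex cover of size 4 (every listed pair touches it), so no matching can be larger.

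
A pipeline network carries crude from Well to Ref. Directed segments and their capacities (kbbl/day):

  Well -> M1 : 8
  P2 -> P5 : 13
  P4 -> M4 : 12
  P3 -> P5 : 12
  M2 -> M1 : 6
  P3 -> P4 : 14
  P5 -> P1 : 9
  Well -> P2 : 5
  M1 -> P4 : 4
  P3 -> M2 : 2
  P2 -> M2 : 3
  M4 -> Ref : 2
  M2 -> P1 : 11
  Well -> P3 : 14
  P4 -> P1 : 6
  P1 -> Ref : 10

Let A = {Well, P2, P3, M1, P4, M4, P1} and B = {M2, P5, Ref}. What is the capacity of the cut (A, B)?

42

Edges leaving {Well, P2, P3, M1, P4, M4, P1}: P2→M2 (3), P2→P5 (13), P3→M2 (2), P3→P5 (12), M4→Ref (2), P1→Ref (10).
Cut capacity = 3 + 13 + 2 + 12 + 2 + 10 = 42.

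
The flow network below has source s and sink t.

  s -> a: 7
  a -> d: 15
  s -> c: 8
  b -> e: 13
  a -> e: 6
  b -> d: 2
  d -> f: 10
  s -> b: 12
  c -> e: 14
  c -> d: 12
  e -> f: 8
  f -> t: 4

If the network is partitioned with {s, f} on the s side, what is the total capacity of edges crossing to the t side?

31

Edges leaving {s, f}: s→a (7), s→b (12), s→c (8), f→t (4).
Cut capacity = 7 + 12 + 8 + 4 = 31.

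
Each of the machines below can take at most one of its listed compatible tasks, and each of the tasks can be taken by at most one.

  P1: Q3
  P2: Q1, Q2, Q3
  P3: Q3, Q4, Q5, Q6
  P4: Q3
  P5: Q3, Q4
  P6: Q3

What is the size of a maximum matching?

Unit-capacity flow: source→left, listed edges, right→sink; max matching = max flow.
Augmenting path P1→Q3 (+1); matched 1.
Augmenting path P2→Q1 (+1); matched 2.
Augmenting path P3→Q4 (+1); matched 3.
Augmenting path P5→Q4→P3→Q5 (+1); matched 4.
No augmenting path remains; maximum matching = 4.
König certificate: {P2, P3, P5, Q3} is a vertex cover of size 4 (every listed pair touches it), so no matching can be larger.

4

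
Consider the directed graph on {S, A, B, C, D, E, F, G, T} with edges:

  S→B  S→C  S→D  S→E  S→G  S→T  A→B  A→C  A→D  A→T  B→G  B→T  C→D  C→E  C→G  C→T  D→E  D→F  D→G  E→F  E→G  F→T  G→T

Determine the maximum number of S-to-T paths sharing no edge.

5

Assign every edge capacity 1; by Menger, the answer equals the max flow.
Path S→T (+1); total 1.
Path S→B→T (+1); total 2.
Path S→C→T (+1); total 3.
Path S→G→T (+1); total 4.
Path S→D→F→T (+1); total 5.
No residual S→T path; max flow = 5.
Certifying cut of size 5: {F→T, G→T, S→B, S→C, S→T}.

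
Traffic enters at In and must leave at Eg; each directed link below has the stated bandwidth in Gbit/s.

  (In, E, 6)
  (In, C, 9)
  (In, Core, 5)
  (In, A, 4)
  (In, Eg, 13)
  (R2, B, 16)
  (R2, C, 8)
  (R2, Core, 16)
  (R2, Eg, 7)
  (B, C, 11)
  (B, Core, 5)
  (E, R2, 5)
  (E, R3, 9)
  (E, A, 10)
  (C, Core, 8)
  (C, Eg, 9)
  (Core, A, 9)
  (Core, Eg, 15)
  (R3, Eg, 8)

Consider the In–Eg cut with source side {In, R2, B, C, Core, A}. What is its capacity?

Edges leaving {In, R2, B, C, Core, A}: In→E (6), In→Eg (13), R2→Eg (7), C→Eg (9), Core→Eg (15).
Cut capacity = 6 + 13 + 7 + 9 + 15 = 50.

50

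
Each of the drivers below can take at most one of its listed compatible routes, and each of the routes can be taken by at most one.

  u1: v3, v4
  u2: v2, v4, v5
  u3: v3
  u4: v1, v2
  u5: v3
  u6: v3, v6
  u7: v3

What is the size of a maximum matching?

Unit-capacity flow: source→left, listed edges, right→sink; max matching = max flow.
Augmenting path u1→v3 (+1); matched 1.
Augmenting path u2→v2 (+1); matched 2.
Augmenting path u4→v1 (+1); matched 3.
Augmenting path u6→v6 (+1); matched 4.
Augmenting path u3→v3→u1→v4 (+1); matched 5.
No augmenting path remains; maximum matching = 5.
König certificate: {u1, u2, u4, u6, v3} is a vertex cover of size 5 (every listed pair touches it), so no matching can be larger.

5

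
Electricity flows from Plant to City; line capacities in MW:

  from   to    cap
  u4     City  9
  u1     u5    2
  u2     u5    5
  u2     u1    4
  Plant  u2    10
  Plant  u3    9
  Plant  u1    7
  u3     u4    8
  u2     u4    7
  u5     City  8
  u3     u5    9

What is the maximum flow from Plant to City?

17

Augment Plant→u1→u5→City: bottleneck 2, flow now 2.
Augment Plant→u2→u4→City: bottleneck 7, flow now 9.
Augment Plant→u2→u5→City: bottleneck 3, flow now 12.
Augment Plant→u3→u4→City: bottleneck 2, flow now 14.
Augment Plant→u3→u5→City: bottleneck 3, flow now 17.
No augmenting path remains; maximum flow = 17.
In the residual graph, reachable from Plant: {Plant, u1, u2, u3, u4, u5}.
Min-cut edges: u4→City (9), u5→City (8); capacity 9 + 8 = 17.
This cut is saturated, so no flow can exceed 17.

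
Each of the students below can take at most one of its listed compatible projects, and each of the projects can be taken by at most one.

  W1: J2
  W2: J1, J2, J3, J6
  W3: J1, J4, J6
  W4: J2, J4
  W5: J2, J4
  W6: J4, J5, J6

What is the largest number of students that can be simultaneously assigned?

5

Unit-capacity flow: source→left, listed edges, right→sink; max matching = max flow.
Augmenting path W1→J2 (+1); matched 1.
Augmenting path W2→J1 (+1); matched 2.
Augmenting path W3→J4 (+1); matched 3.
Augmenting path W6→J5 (+1); matched 4.
Augmenting path W4→J4→W3→J6 (+1); matched 5.
No augmenting path remains; maximum matching = 5.
König certificate: {W2, W3, W6, J2, J4} is a vertex cover of size 5 (every listed pair touches it), so no matching can be larger.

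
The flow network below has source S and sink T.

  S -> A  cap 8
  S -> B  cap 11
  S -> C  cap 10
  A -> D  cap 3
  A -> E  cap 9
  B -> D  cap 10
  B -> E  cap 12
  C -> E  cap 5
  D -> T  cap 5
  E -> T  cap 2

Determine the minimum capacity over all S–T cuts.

Augment S→A→D→T: bottleneck 3, flow now 3.
Augment S→A→E→T: bottleneck 2, flow now 5.
Augment S→B→D→T: bottleneck 2, flow now 7.
No augmenting path remains; maximum flow = 7.
By max-flow min-cut, the minimum cut capacity equals the max flow.
In the residual graph, reachable from S: {S, A, B, C, D, E}.
Min-cut edges: D→T (5), E→T (2); capacity 5 + 2 = 7.

7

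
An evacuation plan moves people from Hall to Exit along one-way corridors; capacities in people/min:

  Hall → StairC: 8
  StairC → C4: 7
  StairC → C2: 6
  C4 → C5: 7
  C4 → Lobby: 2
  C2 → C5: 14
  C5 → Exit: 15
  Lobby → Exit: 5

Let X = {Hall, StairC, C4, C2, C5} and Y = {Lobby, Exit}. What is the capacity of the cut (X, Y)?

Edges leaving {Hall, StairC, C4, C2, C5}: C4→Lobby (2), C5→Exit (15).
Cut capacity = 2 + 15 = 17.

17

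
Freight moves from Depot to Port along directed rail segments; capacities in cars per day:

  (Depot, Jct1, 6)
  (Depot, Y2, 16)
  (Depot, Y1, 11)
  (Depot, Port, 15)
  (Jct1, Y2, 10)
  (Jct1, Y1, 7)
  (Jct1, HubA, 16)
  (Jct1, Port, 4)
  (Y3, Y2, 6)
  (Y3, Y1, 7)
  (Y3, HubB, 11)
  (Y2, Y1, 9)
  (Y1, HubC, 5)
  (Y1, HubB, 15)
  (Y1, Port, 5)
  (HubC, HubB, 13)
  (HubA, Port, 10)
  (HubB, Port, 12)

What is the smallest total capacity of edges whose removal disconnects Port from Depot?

Augment Depot→Port: bottleneck 15, flow now 15.
Augment Depot→Jct1→Port: bottleneck 4, flow now 19.
Augment Depot→Y1→Port: bottleneck 5, flow now 24.
Augment Depot→Jct1→HubA→Port: bottleneck 2, flow now 26.
Augment Depot→Y1→HubB→Port: bottleneck 6, flow now 32.
Augment Depot→Y2→Y1→HubB→Port: bottleneck 6, flow now 38.
No augmenting path remains; maximum flow = 38.
By max-flow min-cut, the minimum cut capacity equals the max flow.
In the residual graph, reachable from Depot: {Depot, Y2, Y1, HubC, HubB}.
Min-cut edges: Depot→Jct1 (6), Depot→Port (15), Y1→Port (5), HubB→Port (12); capacity 6 + 15 + 5 + 12 = 38.

38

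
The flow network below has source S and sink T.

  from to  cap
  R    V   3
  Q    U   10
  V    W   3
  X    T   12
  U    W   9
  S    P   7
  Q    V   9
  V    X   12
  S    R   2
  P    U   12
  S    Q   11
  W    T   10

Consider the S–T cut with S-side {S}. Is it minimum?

Yes — it is a minimum cut (capacity 20).

Given cut capacity: 7 + 11 + 2 = 20.
Augment S→P→U→W→T: bottleneck 7, flow now 7.
Augment S→Q→U→W→T: bottleneck 2, flow now 9.
Augment S→Q→V→W→T: bottleneck 1, flow now 10.
Augment S→Q→V→X→T: bottleneck 8, flow now 18.
Augment S→R→V→X→T: bottleneck 2, flow now 20.
No augmenting path remains; maximum flow = 20.
Cut capacity 20 equals the max flow, so it is a minimum cut.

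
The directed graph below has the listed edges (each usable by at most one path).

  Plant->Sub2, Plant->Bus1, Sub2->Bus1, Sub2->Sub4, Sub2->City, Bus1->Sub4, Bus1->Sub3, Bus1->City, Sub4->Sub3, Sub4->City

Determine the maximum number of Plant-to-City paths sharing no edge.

2

Assign every edge capacity 1; by Menger, the answer equals the max flow.
Path Plant→Sub2→City (+1); total 1.
Path Plant→Bus1→City (+1); total 2.
No residual Plant→City path; max flow = 2.
Certifying cut of size 2: {Plant→Bus1, Plant→Sub2}.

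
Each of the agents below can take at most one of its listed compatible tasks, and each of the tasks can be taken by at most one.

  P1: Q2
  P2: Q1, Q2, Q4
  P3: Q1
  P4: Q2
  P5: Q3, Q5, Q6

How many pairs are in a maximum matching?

4

Unit-capacity flow: source→left, listed edges, right→sink; max matching = max flow.
Augmenting path P1→Q2 (+1); matched 1.
Augmenting path P2→Q1 (+1); matched 2.
Augmenting path P5→Q3 (+1); matched 3.
Augmenting path P3→Q1→P2→Q4 (+1); matched 4.
No augmenting path remains; maximum matching = 4.
König certificate: {P2, P3, P5, Q2} is a vertex cover of size 4 (every listed pair touches it), so no matching can be larger.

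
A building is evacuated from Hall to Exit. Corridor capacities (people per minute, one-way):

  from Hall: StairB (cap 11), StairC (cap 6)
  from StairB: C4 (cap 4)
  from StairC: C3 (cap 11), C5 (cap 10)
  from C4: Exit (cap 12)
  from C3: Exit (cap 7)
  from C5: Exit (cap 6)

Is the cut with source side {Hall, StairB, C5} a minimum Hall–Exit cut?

No — its capacity is 16, but the minimum cut has capacity 10.

Given cut capacity: 6 + 4 + 6 = 16.
Augment Hall→StairB→C4→Exit: bottleneck 4, flow now 4.
Augment Hall→StairC→C3→Exit: bottleneck 6, flow now 10.
No augmenting path remains; maximum flow = 10.
In the residual graph, reachable from Hall: {Hall, StairB}.
Min-cut edges: Hall→StairC (6), StairB→C4 (4); capacity 6 + 4 = 10.
Cut capacity 16 exceeds the max flow 10, so it is not minimum.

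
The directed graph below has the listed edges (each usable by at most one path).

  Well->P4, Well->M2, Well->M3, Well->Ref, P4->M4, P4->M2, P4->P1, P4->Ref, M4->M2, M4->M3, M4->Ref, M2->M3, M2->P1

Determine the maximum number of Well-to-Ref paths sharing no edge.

Assign every edge capacity 1; by Menger, the answer equals the max flow.
Path Well→Ref (+1); total 1.
Path Well→P4→Ref (+1); total 2.
No residual Well→Ref path; max flow = 2.
Certifying cut of size 2: {Well→P4, Well→Ref}.

2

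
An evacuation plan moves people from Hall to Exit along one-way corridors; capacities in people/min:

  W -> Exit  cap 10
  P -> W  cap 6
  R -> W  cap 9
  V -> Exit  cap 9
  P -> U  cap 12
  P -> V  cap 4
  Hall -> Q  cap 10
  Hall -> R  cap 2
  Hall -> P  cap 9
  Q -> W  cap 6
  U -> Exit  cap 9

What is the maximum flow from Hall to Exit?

17

Augment Hall→P→U→Exit: bottleneck 9, flow now 9.
Augment Hall→Q→W→Exit: bottleneck 6, flow now 15.
Augment Hall→R→W→Exit: bottleneck 2, flow now 17.
No augmenting path remains; maximum flow = 17.
In the residual graph, reachable from Hall: {Hall, Q}.
Min-cut edges: Hall→P (9), Hall→R (2), Q→W (6); capacity 9 + 2 + 6 = 17.
This cut is saturated, so no flow can exceed 17.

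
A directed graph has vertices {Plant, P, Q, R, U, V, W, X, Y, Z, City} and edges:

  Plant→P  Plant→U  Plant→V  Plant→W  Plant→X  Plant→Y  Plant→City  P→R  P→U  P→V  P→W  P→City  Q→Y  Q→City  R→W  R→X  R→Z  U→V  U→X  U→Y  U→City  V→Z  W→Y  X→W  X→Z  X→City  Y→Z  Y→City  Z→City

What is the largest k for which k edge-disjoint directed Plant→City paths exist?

Assign every edge capacity 1; by Menger, the answer equals the max flow.
Path Plant→City (+1); total 1.
Path Plant→P→City (+1); total 2.
Path Plant→U→City (+1); total 3.
Path Plant→X→City (+1); total 4.
Path Plant→Y→City (+1); total 5.
Path Plant→V→Z→City (+1); total 6.
No residual Plant→City path; max flow = 6.
Certifying cut of size 6: {Plant→City, Plant→P, Plant→U, Plant→X, Y→City, Z→City}.

6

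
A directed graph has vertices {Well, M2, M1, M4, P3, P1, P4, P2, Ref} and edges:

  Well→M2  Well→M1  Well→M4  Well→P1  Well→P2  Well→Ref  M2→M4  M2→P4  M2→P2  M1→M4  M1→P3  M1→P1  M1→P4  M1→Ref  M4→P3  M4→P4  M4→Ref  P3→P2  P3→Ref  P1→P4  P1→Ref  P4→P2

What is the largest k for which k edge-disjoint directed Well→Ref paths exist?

Assign every edge capacity 1; by Menger, the answer equals the max flow.
Path Well→Ref (+1); total 1.
Path Well→M1→Ref (+1); total 2.
Path Well→M4→Ref (+1); total 3.
Path Well→P1→Ref (+1); total 4.
Path Well→M2→M4→P3→Ref (+1); total 5.
No residual Well→Ref path; max flow = 5.
Certifying cut of size 5: {Well→M1, Well→M2, Well→M4, Well→P1, Well→Ref}.

5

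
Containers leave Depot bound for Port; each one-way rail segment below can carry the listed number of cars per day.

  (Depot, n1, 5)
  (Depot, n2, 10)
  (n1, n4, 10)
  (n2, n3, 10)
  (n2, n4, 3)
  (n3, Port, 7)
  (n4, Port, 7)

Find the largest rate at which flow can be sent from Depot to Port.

Augment Depot→n1→n4→Port: bottleneck 5, flow now 5.
Augment Depot→n2→n3→Port: bottleneck 7, flow now 12.
Augment Depot→n2→n4→Port: bottleneck 2, flow now 14.
No augmenting path remains; maximum flow = 14.
In the residual graph, reachable from Depot: {Depot, n1, n2, n3, n4}.
Min-cut edges: n3→Port (7), n4→Port (7); capacity 7 + 7 = 14.
This cut is saturated, so no flow can exceed 14.

14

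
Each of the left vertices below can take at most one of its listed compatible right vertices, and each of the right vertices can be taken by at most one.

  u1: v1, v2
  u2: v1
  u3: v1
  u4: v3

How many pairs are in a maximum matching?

Unit-capacity flow: source→left, listed edges, right→sink; max matching = max flow.
Augmenting path u1→v1 (+1); matched 1.
Augmenting path u4→v3 (+1); matched 2.
Augmenting path u2→v1→u1→v2 (+1); matched 3.
No augmenting path remains; maximum matching = 3.
König certificate: {u1, u4, v1} is a vertex cover of size 3 (every listed pair touches it), so no matching can be larger.

3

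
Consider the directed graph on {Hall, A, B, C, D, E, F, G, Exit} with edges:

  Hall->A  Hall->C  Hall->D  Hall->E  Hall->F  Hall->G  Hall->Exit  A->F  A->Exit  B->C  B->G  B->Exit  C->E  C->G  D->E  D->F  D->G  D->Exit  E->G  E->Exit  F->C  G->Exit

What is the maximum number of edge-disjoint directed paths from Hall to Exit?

Assign every edge capacity 1; by Menger, the answer equals the max flow.
Path Hall→Exit (+1); total 1.
Path Hall→A→Exit (+1); total 2.
Path Hall→D→Exit (+1); total 3.
Path Hall→E→Exit (+1); total 4.
Path Hall→G→Exit (+1); total 5.
No residual Hall→Exit path; max flow = 5.
Certifying cut of size 5: {E→Exit, G→Exit, Hall→A, Hall→D, Hall→Exit}.

5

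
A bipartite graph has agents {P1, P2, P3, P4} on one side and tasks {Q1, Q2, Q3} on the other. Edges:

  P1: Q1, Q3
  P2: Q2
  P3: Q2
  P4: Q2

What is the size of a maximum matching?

2

Unit-capacity flow: source→left, listed edges, right→sink; max matching = max flow.
Augmenting path P1→Q1 (+1); matched 1.
Augmenting path P2→Q2 (+1); matched 2.
No augmenting path remains; maximum matching = 2.
König certificate: {P1, Q2} is a vertex cover of size 2 (every listed pair touches it), so no matching can be larger.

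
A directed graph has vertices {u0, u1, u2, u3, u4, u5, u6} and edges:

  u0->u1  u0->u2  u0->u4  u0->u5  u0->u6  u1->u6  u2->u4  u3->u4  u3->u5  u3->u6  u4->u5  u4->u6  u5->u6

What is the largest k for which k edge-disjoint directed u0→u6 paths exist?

Assign every edge capacity 1; by Menger, the answer equals the max flow.
Path u0→u6 (+1); total 1.
Path u0→u1→u6 (+1); total 2.
Path u0→u4→u6 (+1); total 3.
Path u0→u5→u6 (+1); total 4.
No residual u0→u6 path; max flow = 4.
Certifying cut of size 4: {u0→u1, u0→u6, u4→u6, u5→u6}.

4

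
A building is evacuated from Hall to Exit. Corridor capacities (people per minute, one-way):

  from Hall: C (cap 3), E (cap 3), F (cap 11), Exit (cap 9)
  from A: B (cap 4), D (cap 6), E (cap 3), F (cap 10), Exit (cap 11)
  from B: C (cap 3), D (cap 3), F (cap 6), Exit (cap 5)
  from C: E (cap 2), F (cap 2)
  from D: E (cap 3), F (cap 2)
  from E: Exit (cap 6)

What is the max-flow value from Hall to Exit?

Augment Hall→Exit: bottleneck 9, flow now 9.
Augment Hall→E→Exit: bottleneck 3, flow now 12.
Augment Hall→C→E→Exit: bottleneck 2, flow now 14.
No augmenting path remains; maximum flow = 14.
In the residual graph, reachable from Hall: {Hall, C, F}.
Min-cut edges: Hall→E (3), Hall→Exit (9), C→E (2); capacity 3 + 9 + 2 = 14.
This cut is saturated, so no flow can exceed 14.

14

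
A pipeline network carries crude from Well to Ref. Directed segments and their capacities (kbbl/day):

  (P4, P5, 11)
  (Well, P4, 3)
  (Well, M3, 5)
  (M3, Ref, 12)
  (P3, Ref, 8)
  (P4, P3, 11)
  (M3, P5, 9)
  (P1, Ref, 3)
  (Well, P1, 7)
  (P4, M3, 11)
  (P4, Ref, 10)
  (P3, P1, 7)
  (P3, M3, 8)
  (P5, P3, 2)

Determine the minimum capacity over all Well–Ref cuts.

Augment Well→P4→Ref: bottleneck 3, flow now 3.
Augment Well→P1→Ref: bottleneck 3, flow now 6.
Augment Well→M3→Ref: bottleneck 5, flow now 11.
No augmenting path remains; maximum flow = 11.
By max-flow min-cut, the minimum cut capacity equals the max flow.
In the residual graph, reachable from Well: {Well, P1}.
Min-cut edges: Well→P4 (3), Well→M3 (5), P1→Ref (3); capacity 3 + 5 + 3 = 11.

11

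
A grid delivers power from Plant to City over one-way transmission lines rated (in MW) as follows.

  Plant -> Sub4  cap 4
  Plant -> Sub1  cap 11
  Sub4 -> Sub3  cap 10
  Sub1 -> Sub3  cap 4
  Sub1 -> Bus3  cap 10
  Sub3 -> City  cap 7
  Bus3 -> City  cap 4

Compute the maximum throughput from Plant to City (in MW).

Augment Plant→Sub4→Sub3→City: bottleneck 4, flow now 4.
Augment Plant→Sub1→Sub3→City: bottleneck 3, flow now 7.
Augment Plant→Sub1→Bus3→City: bottleneck 4, flow now 11.
No augmenting path remains; maximum flow = 11.
In the residual graph, reachable from Plant: {Plant, Sub4, Sub1, Sub3, Bus3}.
Min-cut edges: Sub3→City (7), Bus3→City (4); capacity 7 + 4 = 11.
This cut is saturated, so no flow can exceed 11.

11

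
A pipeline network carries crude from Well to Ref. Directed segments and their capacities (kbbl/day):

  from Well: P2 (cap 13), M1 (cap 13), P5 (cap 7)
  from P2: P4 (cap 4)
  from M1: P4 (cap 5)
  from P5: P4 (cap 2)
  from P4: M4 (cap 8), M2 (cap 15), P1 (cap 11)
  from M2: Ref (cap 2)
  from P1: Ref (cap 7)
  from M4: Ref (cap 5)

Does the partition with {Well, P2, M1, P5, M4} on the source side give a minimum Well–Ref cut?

No — its capacity is 16, but the minimum cut has capacity 11.

Given cut capacity: 4 + 5 + 2 + 5 = 16.
Augment Well→P2→P4→M2→Ref: bottleneck 2, flow now 2.
Augment Well→P2→P4→P1→Ref: bottleneck 2, flow now 4.
Augment Well→M1→P4→P1→Ref: bottleneck 5, flow now 9.
Augment Well→P5→P4→M4→Ref: bottleneck 2, flow now 11.
No augmenting path remains; maximum flow = 11.
In the residual graph, reachable from Well: {Well, P2, M1, P5}.
Min-cut edges: P2→P4 (4), M1→P4 (5), P5→P4 (2); capacity 4 + 5 + 2 = 11.
Cut capacity 16 exceeds the max flow 11, so it is not minimum.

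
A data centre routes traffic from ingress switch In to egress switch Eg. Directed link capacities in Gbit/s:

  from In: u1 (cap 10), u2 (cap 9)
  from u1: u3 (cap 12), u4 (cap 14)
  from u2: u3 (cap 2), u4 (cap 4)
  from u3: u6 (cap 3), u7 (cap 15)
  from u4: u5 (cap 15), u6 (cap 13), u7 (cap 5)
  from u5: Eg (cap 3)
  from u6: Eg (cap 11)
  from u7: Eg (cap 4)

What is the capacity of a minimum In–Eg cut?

Augment In→u1→u3→u6→Eg: bottleneck 3, flow now 3.
Augment In→u1→u3→u7→Eg: bottleneck 4, flow now 7.
Augment In→u1→u4→u5→Eg: bottleneck 3, flow now 10.
Augment In→u2→u4→u6→Eg: bottleneck 4, flow now 14.
Augment In→u2→u3→u1→u4→u6→Eg: bottleneck 2, flow now 16. (uses reverse residual edge)
No augmenting path remains; maximum flow = 16.
By max-flow min-cut, the minimum cut capacity equals the max flow.
In the residual graph, reachable from In: {In, u2}.
Min-cut edges: In→u1 (10), u2→u3 (2), u2→u4 (4); capacity 10 + 2 + 4 = 16.

16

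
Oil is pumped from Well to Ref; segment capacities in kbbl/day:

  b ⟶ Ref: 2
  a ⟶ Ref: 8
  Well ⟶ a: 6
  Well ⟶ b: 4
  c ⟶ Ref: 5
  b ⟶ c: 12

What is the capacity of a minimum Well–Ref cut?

Augment Well→a→Ref: bottleneck 6, flow now 6.
Augment Well→b→Ref: bottleneck 2, flow now 8.
Augment Well→b→c→Ref: bottleneck 2, flow now 10.
No augmenting path remains; maximum flow = 10.
By max-flow min-cut, the minimum cut capacity equals the max flow.
In the residual graph, reachable from Well: {Well}.
Min-cut edges: Well→a (6), Well→b (4); capacity 6 + 4 = 10.

10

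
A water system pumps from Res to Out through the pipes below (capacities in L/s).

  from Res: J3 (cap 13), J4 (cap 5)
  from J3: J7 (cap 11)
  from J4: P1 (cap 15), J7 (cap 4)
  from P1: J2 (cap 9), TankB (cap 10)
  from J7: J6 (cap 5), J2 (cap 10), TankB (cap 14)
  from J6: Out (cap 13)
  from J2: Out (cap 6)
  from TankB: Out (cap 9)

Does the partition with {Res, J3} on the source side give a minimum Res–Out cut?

Given cut capacity: 5 + 11 = 16.
Augment Res→J3→J7→J6→Out: bottleneck 5, flow now 5.
Augment Res→J3→J7→J2→Out: bottleneck 6, flow now 11.
Augment Res→J4→P1→TankB→Out: bottleneck 5, flow now 16.
No augmenting path remains; maximum flow = 16.
Cut capacity 16 equals the max flow, so it is a minimum cut.

Yes — it is a minimum cut (capacity 16).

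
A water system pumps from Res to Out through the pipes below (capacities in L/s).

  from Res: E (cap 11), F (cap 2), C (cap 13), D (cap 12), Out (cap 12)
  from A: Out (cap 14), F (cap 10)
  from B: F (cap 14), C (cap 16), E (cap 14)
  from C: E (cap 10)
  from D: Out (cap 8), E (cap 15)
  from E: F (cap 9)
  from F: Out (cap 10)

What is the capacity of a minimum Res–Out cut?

Augment Res→Out: bottleneck 12, flow now 12.
Augment Res→D→Out: bottleneck 8, flow now 20.
Augment Res→F→Out: bottleneck 2, flow now 22.
Augment Res→E→F→Out: bottleneck 8, flow now 30.
No augmenting path remains; maximum flow = 30.
By max-flow min-cut, the minimum cut capacity equals the max flow.
In the residual graph, reachable from Res: {Res, C, D, E, F}.
Min-cut edges: Res→Out (12), D→Out (8), F→Out (10); capacity 12 + 8 + 10 = 30.

30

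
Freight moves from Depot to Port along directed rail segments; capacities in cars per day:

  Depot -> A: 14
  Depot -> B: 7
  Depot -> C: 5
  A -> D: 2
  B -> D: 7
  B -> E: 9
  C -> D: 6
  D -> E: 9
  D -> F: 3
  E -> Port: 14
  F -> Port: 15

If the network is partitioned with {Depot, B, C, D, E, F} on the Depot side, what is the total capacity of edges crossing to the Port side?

Edges leaving {Depot, B, C, D, E, F}: Depot→A (14), E→Port (14), F→Port (15).
Cut capacity = 14 + 14 + 15 = 43.

43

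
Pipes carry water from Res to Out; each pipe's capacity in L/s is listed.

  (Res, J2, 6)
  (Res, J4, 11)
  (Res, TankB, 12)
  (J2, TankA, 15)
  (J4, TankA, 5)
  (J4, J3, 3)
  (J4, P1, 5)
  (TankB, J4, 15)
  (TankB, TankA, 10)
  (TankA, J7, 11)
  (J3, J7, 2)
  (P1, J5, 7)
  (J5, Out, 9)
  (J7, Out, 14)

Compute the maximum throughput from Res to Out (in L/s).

18

Augment Res→J2→TankA→J7→Out: bottleneck 6, flow now 6.
Augment Res→J4→TankA→J7→Out: bottleneck 5, flow now 11.
Augment Res→J4→J3→J7→Out: bottleneck 2, flow now 13.
Augment Res→J4→P1→J5→Out: bottleneck 4, flow now 17.
Augment Res→TankB→J4→P1→J5→Out: bottleneck 1, flow now 18.
No augmenting path remains; maximum flow = 18.
In the residual graph, reachable from Res: {Res, J2, J4, TankB, TankA, J3}.
Min-cut edges: J4→P1 (5), TankA→J7 (11), J3→J7 (2); capacity 5 + 11 + 2 = 18.
This cut is saturated, so no flow can exceed 18.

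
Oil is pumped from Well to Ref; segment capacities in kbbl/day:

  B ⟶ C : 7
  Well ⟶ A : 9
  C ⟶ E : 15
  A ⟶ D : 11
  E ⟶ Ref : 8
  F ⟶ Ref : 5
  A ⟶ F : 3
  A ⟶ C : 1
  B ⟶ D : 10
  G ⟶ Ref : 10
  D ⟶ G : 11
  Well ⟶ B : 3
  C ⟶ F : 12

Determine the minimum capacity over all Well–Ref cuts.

Augment Well→A→F→Ref: bottleneck 3, flow now 3.
Augment Well→A→C→E→Ref: bottleneck 1, flow now 4.
Augment Well→A→D→G→Ref: bottleneck 5, flow now 9.
Augment Well→B→C→E→Ref: bottleneck 3, flow now 12.
No augmenting path remains; maximum flow = 12.
By max-flow min-cut, the minimum cut capacity equals the max flow.
In the residual graph, reachable from Well: {Well}.
Min-cut edges: Well→A (9), Well→B (3); capacity 9 + 3 = 12.

12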